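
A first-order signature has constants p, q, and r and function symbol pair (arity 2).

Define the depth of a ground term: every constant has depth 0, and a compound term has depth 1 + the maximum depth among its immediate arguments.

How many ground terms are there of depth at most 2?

147

If N_k denotes the number of depth-≤k ground terms, the 3 constants give N_0 = 3, and each function symbol of arity r contributes N_{k-1}^r new terms at level k: N_k = 3 + N_{k-1}^2.
N_0 = 3
N_1 = 3 + 3^2 = 12
N_2 = 3 + 12^2 = 147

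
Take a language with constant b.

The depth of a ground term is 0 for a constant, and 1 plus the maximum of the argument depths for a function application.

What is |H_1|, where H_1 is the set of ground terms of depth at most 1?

With no function symbols every ground term is a constant, so there is exactly 1 ground term at every depth bound.
N_0 = 1
N_1 = 1
Explicitly: b.

1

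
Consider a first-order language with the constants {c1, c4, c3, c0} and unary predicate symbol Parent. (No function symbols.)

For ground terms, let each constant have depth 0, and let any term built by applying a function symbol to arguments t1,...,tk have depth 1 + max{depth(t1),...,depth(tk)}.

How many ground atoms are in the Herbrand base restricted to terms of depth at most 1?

4

First count ground terms of depth ≤ 1.
With no function symbols every ground term is a constant, so there are exactly 4 ground terms at every depth bound.
N_0 = 4
N_1 = 4
Explicitly: c1, c4, c3, c0.
So |H| = 4.
For each predicate symbol, the number of ground atoms is |H| raised to its arity; summing:
  Parent: 4
Total ground atoms: 4.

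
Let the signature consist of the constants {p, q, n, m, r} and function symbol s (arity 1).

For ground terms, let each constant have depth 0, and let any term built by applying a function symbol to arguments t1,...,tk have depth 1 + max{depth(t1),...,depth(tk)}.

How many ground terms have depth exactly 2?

5

Let N_k = |{terms of depth ≤ k}|. Then N_0 = 5 and N_k = 5 + N_{k-1} for k ≥ 1 (one summand per function symbol, arity giving the exponent).
N_0 = 5
N_1 = 5 + 5 = 10
N_2 = 5 + 10 = 15
Terms of depth exactly 2: N_2 − N_1 = 15 − 10 = 5.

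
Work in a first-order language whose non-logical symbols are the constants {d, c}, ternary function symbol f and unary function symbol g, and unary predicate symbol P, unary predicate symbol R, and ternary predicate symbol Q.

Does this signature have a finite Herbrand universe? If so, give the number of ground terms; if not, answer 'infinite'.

The signature has at least one function symbol (f, arity 3) and at least one constant (d).
Iterating f gives infinitely many distinct ground terms: d, f(d, d, d), f(f(d, d, d), f(d, d, d), f(d, d, d)), ...
So the Herbrand universe is infinite.

infinite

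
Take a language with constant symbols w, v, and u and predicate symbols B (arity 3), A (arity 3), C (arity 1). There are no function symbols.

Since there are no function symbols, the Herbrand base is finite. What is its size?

With no function symbols, the Herbrand universe is just the 3 constants.
Ground atoms per predicate: B: 3^3 = 27, A: 3^3 = 27, C: 3.
Herbrand base size = 27 + 27 + 3 = 57.

57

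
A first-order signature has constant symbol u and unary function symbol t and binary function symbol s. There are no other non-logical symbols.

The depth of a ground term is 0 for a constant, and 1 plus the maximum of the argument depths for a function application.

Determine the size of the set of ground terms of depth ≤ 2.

13

Count level by level. With function symbols t/1, s/2, the terms of depth ≤ k are the 1 constant together with each function applied to depth-≤(k−1) tuples, so N_k = 1 + N_{k-1} + N_{k-1}^2.
N_0 = 1
N_1 = 1 + 1 + 1^2 = 3
N_2 = 1 + 3 + 3^2 = 13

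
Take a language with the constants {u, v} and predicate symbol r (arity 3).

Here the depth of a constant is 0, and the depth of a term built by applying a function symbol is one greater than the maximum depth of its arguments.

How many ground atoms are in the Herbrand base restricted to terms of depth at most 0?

First count ground terms of depth ≤ 0.
With no function symbols every ground term is a constant, so there are exactly 2 ground terms at every depth bound.
N_0 = 2
Explicitly: u, v.
So |H| = 2.
Each predicate of arity r yields |H|^r ground atoms (one per choice of an r-tuple from H):
  r: 2^3 = 8
Total ground atoms: 8.

8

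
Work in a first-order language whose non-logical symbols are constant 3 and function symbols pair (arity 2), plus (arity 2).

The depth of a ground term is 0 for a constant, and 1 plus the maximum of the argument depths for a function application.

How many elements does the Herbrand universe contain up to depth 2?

19

Write N_k for the number of ground terms of depth ≤ k. A term of depth ≤ k is either a constant or a function symbol applied to arguments of depth ≤ k−1, so N_k = 1 + N_{k-1}^2 + N_{k-1}^2.
N_0 = 1
N_1 = 1 + 1^2 + 1^2 = 3
N_2 = 1 + 3^2 + 3^2 = 19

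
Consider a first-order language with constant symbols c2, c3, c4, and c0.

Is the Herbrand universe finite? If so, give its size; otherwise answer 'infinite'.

There are no function symbols, so every ground term is one of the 4 constants.
The Herbrand universe is {c2, c3, c4, c0}, which is finite with 4 elements.

4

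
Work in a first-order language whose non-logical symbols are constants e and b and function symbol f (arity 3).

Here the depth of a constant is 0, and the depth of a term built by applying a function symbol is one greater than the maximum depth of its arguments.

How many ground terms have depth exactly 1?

8

Let N_k count ground terms of depth at most k. Each non-constant term of depth ≤ k is some function symbol applied to depth-≤(k−1) arguments, giving N_k = 2 + N_{k-1}^3.
N_0 = 2
N_1 = 2 + 2^3 = 10
Terms of depth exactly 1: N_1 − N_0 = 10 − 2 = 8.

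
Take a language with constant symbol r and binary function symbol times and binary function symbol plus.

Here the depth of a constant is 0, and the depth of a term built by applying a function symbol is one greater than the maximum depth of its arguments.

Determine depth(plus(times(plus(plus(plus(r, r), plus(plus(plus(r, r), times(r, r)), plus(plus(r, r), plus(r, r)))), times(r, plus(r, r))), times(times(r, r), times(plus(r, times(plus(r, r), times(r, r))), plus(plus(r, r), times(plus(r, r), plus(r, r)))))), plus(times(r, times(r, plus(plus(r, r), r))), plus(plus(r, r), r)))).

depth(plus(r, r)) = 1 + max(0, 0) = 1
depth(times(r, r)) = 1 + max(0, 0) = 1
depth(plus(plus(r, r), times(r, r))) = 1 + max(1, 1) = 2
depth(plus(plus(r, r), plus(r, r))) = 1 + max(1, 1) = 2
depth(plus(plus(plus(r, r), times(r, r)), plus(plus(r, r), plus(r, r)))) = 1 + max(2, 2) = 3
depth(plus(plus(r, r), plus(plus(plus(r, r), times(r, r)), plus(plus(r, r), plus(r, r))))) = 1 + max(1, 3) = 4
depth(times(r, plus(r, r))) = 1 + max(0, 1) = 2
depth(plus(plus(plus(r, r), plus(plus(plus(r, r), times(r, r)), plus(plus(r, r), plus(r, r)))), times(r, plus(r, r)))) = 1 + max(4, 2) = 5
depth(times(plus(r, r), times(r, r))) = 1 + max(1, 1) = 2
depth(plus(r, times(plus(r, r), times(r, r)))) = 1 + max(0, 2) = 3
depth(times(plus(r, r), plus(r, r))) = 1 + max(1, 1) = 2
depth(plus(plus(r, r), times(plus(r, r), plus(r, r)))) = 1 + max(1, 2) = 3
depth(times(plus(r, times(plus(r, r), times(r, r))), plus(plus(r, r), times(plus(r, r), plus(r, r))))) = 1 + max(3, 3) = 4
depth(times(times(r, r), times(plus(r, times(plus(r, r), times(r, r))), plus(plus(r, r), times(plus(r, r), plus(r, r)))))) = 1 + max(1, 4) = 5
depth(times(plus(plus(plus(r, r), plus(plus(plus(r, r), times(r, r)), plus(plus(r, r), plus(r, r)))), times(r, plus(r, r))), times(times(r, r), times(plus(r, times(plus(r, r), times(r, r))), plus(plus(r, r), times(plus(r, r), plus(r, r))))))) = 1 + max(5, 5) = 6
depth(plus(plus(r, r), r)) = 1 + max(1, 0) = 2
depth(times(r, plus(plus(r, r), r))) = 1 + max(0, 2) = 3
depth(times(r, times(r, plus(plus(r, r), r)))) = 1 + max(0, 3) = 4
depth(plus(times(r, times(r, plus(plus(r, r), r))), plus(plus(r, r), r))) = 1 + max(4, 2) = 5
depth(plus(times(plus(plus(plus(r, r), plus(plus(plus(r, r), times(r, r)), plus(plus(r, r), plus(r, r)))), times(r, plus(r, r))), times(times(r, r), times(plus(r, times(plus(r, r), times(r, r))), plus(plus(r, r), times(plus(r, r), plus(r, r)))))), plus(times(r, times(r, plus(plus(r, r), r))), plus(plus(r, r), r)))) = 1 + max(6, 5) = 7

7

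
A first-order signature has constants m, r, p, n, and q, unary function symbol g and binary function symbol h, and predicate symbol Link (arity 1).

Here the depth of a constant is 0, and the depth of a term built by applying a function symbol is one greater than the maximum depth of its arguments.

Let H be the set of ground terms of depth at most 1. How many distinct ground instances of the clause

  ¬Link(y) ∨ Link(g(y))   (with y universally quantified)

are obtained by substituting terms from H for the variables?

Ground terms of depth ≤ 1:
  If N_k denotes the number of depth-≤k ground terms, the 5 constants give N_0 = 5, and each function symbol of arity r contributes N_{k-1}^r new terms at level k: N_k = 5 + N_{k-1} + N_{k-1}^2.
  N_0 = 5
  N_1 = 5 + 5 + 5^2 = 35
So there are 35 ground terms available for substitution.
The clause has 1 distinct variable (y), which appears in the body. In the free term algebra distinct substitutions yield syntactically distinct ground instances.
Number of ground instances = 35.

35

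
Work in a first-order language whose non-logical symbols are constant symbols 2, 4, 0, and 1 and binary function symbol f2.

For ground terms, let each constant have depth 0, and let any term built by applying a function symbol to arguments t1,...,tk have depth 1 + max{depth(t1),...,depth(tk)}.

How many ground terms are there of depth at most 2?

Let N_k = |{terms of depth ≤ k}|. Then N_0 = 4 and N_k = 4 + N_{k-1}^2 for k ≥ 1 (one summand per function symbol, arity giving the exponent).
N_0 = 4
N_1 = 4 + 4^2 = 20
N_2 = 4 + 20^2 = 404

404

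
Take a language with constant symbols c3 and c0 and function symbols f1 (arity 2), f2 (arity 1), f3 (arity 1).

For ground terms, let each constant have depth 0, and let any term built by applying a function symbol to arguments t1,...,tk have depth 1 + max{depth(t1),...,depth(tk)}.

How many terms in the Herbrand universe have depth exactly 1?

8

Let N_k = |{terms of depth ≤ k}|. Then N_0 = 2 and N_k = 2 + N_{k-1}^2 + N_{k-1} + N_{k-1} for k ≥ 1 (one summand per function symbol, arity giving the exponent).
N_0 = 2
N_1 = 2 + 2^2 + 2 + 2 = 10
Terms of depth exactly 1: N_1 − N_0 = 10 − 2 = 8.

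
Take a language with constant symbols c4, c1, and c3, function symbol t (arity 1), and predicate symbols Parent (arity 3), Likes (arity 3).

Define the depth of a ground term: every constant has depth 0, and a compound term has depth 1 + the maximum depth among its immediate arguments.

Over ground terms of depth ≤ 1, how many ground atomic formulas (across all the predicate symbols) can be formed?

432

First count ground terms of depth ≤ 1.
Let N_k = |{terms of depth ≤ k}|. Then N_0 = 3 and N_k = 3 + N_{k-1} for k ≥ 1 (one summand per function symbol, arity giving the exponent).
N_0 = 3
N_1 = 3 + 3 = 6
Explicitly: c4, c1, c3, t(c4), t(c1), t(c3).
So |H| = 6.
Ground atoms are formed by filling each argument slot of a predicate with a term from H, so an r-ary predicate gives |H|^r atoms:
  Parent: 6^3 = 216;  Likes: 6^3 = 216
Total ground atoms: 216 + 216 = 432.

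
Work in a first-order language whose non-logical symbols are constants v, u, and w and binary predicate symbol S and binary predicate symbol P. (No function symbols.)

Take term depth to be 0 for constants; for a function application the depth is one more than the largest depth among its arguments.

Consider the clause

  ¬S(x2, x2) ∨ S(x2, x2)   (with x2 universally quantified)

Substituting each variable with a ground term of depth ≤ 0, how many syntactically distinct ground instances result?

Ground terms of depth ≤ 0:
  With no function symbols every ground term is a constant, so there are exactly 3 ground terms at every depth bound.
  N_0 = 3
  Explicitly: v, u, w.
So there are 3 ground terms available for substitution.
The body mentions the single quantified variable x2; since ground terms form a free algebra, no two substitutions collapse to the same formula.
Number of ground instances = 3.

3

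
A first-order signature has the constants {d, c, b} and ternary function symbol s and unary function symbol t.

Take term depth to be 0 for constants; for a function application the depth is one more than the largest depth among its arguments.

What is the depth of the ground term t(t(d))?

2

depth(t(d)) = 1 + depth(d) = 1 + 0 = 1
depth(t(t(d))) = 1 + depth(t(d)) = 1 + 1 = 2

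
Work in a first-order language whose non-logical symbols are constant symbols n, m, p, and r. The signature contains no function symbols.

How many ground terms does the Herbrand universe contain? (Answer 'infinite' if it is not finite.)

4

There are no function symbols, so every ground term is one of the 4 constants.
The Herbrand universe is {n, m, p, r}, which is finite with 4 elements.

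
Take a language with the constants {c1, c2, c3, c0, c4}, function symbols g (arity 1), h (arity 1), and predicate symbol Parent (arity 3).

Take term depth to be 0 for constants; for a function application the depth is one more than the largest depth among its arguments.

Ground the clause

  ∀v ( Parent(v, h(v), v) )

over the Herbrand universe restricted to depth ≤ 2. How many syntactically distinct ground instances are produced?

35

Ground terms of depth ≤ 2:
  Write N_k for the number of ground terms of depth ≤ k. A term of depth ≤ k is either a constant or a function symbol applied to arguments of depth ≤ k−1, so N_k = 5 + N_{k-1} + N_{k-1}.
  N_0 = 5
  N_1 = 5 + 5 + 5 = 15
  N_2 = 5 + 15 + 15 = 35
So there are 35 ground terms available for substitution.
The variable v ranges independently over the available ground terms, and distinct assignments produce distinct instances.
Number of ground instances = 35.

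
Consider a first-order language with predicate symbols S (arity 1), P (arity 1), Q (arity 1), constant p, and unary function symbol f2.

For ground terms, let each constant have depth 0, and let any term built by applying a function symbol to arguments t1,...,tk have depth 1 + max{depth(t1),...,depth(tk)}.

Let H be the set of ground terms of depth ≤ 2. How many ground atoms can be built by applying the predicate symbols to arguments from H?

First count ground terms of depth ≤ 2.
Let N_k = |{terms of depth ≤ k}|. Then N_0 = 1 and N_k = 1 + N_{k-1} for k ≥ 1 (one summand per function symbol, arity giving the exponent).
N_0 = 1
N_1 = 1 + 1 = 2
N_2 = 1 + 2 = 3
Explicitly: p, f2(p), f2(f2(p)).
So |H| = 3.
Each predicate of arity r yields |H|^r ground atoms (one per choice of an r-tuple from H):
  S: 3;  P: 3;  Q: 3
Total ground atoms: 3 + 3 + 3 = 9.

9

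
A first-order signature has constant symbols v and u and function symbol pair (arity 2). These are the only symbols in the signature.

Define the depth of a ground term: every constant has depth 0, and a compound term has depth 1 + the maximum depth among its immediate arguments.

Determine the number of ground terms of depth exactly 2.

32

If N_k denotes the number of depth-≤k ground terms, the 2 constants give N_0 = 2, and each function symbol of arity r contributes N_{k-1}^r new terms at level k: N_k = 2 + N_{k-1}^2.
N_0 = 2
N_1 = 2 + 2^2 = 6
N_2 = 2 + 6^2 = 38
Terms of depth exactly 2: N_2 − N_1 = 38 − 6 = 32.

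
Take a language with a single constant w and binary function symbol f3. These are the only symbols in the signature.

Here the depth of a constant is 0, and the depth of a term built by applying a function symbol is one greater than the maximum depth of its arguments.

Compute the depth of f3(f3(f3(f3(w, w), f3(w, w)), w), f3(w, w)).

4

depth(f3(w, w)) = 1 + max(0, 0) = 1
depth(f3(f3(w, w), f3(w, w))) = 1 + max(1, 1) = 2
depth(f3(f3(f3(w, w), f3(w, w)), w)) = 1 + max(2, 0) = 3
depth(f3(f3(f3(f3(w, w), f3(w, w)), w), f3(w, w))) = 1 + max(3, 1) = 4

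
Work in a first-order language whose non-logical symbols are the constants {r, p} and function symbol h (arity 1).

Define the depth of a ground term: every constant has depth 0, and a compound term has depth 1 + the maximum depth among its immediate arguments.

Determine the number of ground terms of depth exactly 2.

2

If N_k denotes the number of depth-≤k ground terms, the 2 constants give N_0 = 2, and each function symbol of arity r contributes N_{k-1}^r new terms at level k: N_k = 2 + N_{k-1}.
N_0 = 2
N_1 = 2 + 2 = 4
N_2 = 2 + 4 = 6
Terms of depth exactly 2: N_2 − N_1 = 6 − 4 = 2.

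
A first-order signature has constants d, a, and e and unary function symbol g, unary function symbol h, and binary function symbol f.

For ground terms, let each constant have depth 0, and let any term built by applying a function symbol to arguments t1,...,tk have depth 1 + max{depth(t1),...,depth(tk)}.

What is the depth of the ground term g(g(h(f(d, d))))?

4

depth(f(d, d)) = 1 + max(0, 0) = 1
depth(h(f(d, d))) = 1 + depth(f(d, d)) = 1 + 1 = 2
depth(g(h(f(d, d)))) = 1 + depth(h(f(d, d))) = 1 + 2 = 3
depth(g(g(h(f(d, d))))) = 1 + depth(g(h(f(d, d)))) = 1 + 3 = 4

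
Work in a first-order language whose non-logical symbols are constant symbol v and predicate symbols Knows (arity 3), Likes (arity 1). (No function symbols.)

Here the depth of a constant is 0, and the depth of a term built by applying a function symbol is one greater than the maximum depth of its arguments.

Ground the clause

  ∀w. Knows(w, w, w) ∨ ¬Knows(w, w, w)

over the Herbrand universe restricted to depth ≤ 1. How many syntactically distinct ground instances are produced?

Ground terms of depth ≤ 1:
  With no function symbols every ground term is a constant, so there is exactly 1 ground term at every depth bound.
  N_0 = 1
  N_1 = 1
  Explicitly: v.
So there is exactly 1 ground term available for substitution.
The variable w ranges independently over the available ground terms, and distinct assignments produce distinct instances.
Number of ground instances = 1.

1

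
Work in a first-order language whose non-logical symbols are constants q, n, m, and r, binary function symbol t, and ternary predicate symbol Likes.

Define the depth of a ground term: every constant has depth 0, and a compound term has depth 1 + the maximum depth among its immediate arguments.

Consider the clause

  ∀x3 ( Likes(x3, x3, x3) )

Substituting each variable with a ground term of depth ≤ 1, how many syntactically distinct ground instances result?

20

Ground terms of depth ≤ 1:
  Write N_k for the number of ground terms of depth ≤ k. A term of depth ≤ k is either a constant or a function symbol applied to arguments of depth ≤ k−1, so N_k = 4 + N_{k-1}^2.
  N_0 = 4
  N_1 = 4 + 4^2 = 20
So there are 20 ground terms available for substitution.
There is 1 variable to instantiate (x3),  occurring in at least one literal, so different choices give different ground instances.
Number of ground instances = 20.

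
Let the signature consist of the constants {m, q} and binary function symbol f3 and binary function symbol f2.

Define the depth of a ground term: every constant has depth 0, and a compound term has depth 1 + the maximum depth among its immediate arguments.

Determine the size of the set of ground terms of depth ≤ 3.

81610

Let N_k = |{terms of depth ≤ k}|. Then N_0 = 2 and N_k = 2 + N_{k-1}^2 + N_{k-1}^2 for k ≥ 1 (one summand per function symbol, arity giving the exponent).
N_0 = 2
N_1 = 2 + 2^2 + 2^2 = 10
N_2 = 2 + 10^2 + 10^2 = 202
N_3 = 2 + 202^2 + 202^2 = 81610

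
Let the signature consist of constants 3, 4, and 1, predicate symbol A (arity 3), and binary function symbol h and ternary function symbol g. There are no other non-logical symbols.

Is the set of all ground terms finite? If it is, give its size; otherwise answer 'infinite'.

infinite

The signature has at least one function symbol (h, arity 2) and at least one constant (3).
Iterating h gives infinitely many distinct ground terms: 3, h(3, 3), h(h(3, 3), h(3, 3)), ...
So the Herbrand universe is infinite.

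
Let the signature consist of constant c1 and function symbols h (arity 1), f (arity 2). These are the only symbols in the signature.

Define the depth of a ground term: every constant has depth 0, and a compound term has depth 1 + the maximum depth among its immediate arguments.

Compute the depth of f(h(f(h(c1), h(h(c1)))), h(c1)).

5

depth(h(c1)) = 1 + depth(c1) = 1 + 0 = 1
depth(h(h(c1))) = 1 + depth(h(c1)) = 1 + 1 = 2
depth(f(h(c1), h(h(c1)))) = 1 + max(1, 2) = 3
depth(h(f(h(c1), h(h(c1))))) = 1 + depth(f(h(c1), h(h(c1)))) = 1 + 3 = 4
depth(f(h(f(h(c1), h(h(c1)))), h(c1))) = 1 + max(4, 1) = 5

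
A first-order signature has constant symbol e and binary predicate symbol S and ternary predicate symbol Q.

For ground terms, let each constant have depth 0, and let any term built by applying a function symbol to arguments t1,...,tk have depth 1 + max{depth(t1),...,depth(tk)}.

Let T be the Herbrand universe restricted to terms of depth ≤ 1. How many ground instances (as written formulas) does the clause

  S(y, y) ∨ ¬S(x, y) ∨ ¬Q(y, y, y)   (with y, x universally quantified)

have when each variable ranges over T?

Ground terms of depth ≤ 1:
  With no function symbols every ground term is a constant, so there is exactly 1 ground term at every depth bound.
  N_0 = 1
  N_1 = 1
  Explicitly: e.
So there is exactly 1 ground term available for substitution.
There are 2 variables to instantiate (y, x), each occurring in at least one literal, so different choices give different ground instances.
Number of ground instances = 1^2 = 1.

1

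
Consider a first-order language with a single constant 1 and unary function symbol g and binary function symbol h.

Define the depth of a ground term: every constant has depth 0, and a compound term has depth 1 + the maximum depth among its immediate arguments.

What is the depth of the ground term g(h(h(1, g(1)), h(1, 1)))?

4

depth(g(1)) = 1 + depth(1) = 1 + 0 = 1
depth(h(1, g(1))) = 1 + max(0, 1) = 2
depth(h(1, 1)) = 1 + max(0, 0) = 1
depth(h(h(1, g(1)), h(1, 1))) = 1 + max(2, 1) = 3
depth(g(h(h(1, g(1)), h(1, 1)))) = 1 + depth(h(h(1, g(1)), h(1, 1))) = 1 + 3 = 4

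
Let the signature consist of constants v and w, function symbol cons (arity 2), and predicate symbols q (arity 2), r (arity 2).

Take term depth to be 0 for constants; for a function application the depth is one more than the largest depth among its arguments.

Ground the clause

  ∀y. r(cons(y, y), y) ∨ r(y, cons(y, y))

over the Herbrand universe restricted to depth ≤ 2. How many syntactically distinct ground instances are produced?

38

Ground terms of depth ≤ 2:
  If N_k denotes the number of depth-≤k ground terms, the 2 constants give N_0 = 2, and each function symbol of arity r contributes N_{k-1}^r new terms at level k: N_k = 2 + N_{k-1}^2.
  N_0 = 2
  N_1 = 2 + 2^2 = 6
  N_2 = 2 + 6^2 = 38
So there are 38 ground terms available for substitution.
The body mentions the single quantified variable y; since ground terms form a free algebra, no two substitutions collapse to the same formula.
Number of ground instances = 38.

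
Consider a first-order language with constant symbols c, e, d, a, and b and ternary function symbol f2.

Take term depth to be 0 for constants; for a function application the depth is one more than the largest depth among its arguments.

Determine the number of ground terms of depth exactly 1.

Let N_k count ground terms of depth at most k. Each non-constant term of depth ≤ k is some function symbol applied to depth-≤(k−1) arguments, giving N_k = 5 + N_{k-1}^3.
N_0 = 5
N_1 = 5 + 5^3 = 130
Terms of depth exactly 1: N_1 − N_0 = 130 − 5 = 125.

125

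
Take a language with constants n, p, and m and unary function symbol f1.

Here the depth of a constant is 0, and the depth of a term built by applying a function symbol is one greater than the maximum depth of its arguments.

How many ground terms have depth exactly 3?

Count level by level. With function symbols f1/1, the terms of depth ≤ k are the 3 constants together with each function applied to depth-≤(k−1) tuples, so N_k = 3 + N_{k-1}.
N_0 = 3
N_1 = 3 + 3 = 6
N_2 = 3 + 6 = 9
N_3 = 3 + 9 = 12
Terms of depth exactly 3: N_3 − N_2 = 12 − 9 = 3.

3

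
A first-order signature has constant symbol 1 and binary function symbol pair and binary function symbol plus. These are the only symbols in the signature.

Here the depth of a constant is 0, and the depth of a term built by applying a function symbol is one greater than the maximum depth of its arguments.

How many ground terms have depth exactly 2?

Let N_k count ground terms of depth at most k. Each non-constant term of depth ≤ k is some function symbol applied to depth-≤(k−1) arguments, giving N_k = 1 + N_{k-1}^2 + N_{k-1}^2.
N_0 = 1
N_1 = 1 + 1^2 + 1^2 = 3
N_2 = 1 + 3^2 + 3^2 = 19
Terms of depth exactly 2: N_2 − N_1 = 19 − 3 = 16.

16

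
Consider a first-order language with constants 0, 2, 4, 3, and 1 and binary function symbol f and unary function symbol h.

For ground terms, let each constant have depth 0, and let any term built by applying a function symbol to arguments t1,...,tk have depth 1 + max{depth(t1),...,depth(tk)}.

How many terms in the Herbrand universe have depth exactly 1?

Let N_k count ground terms of depth at most k. Each non-constant term of depth ≤ k is some function symbol applied to depth-≤(k−1) arguments, giving N_k = 5 + N_{k-1}^2 + N_{k-1}.
N_0 = 5
N_1 = 5 + 5^2 + 5 = 35
Terms of depth exactly 1: N_1 − N_0 = 35 − 5 = 30.

30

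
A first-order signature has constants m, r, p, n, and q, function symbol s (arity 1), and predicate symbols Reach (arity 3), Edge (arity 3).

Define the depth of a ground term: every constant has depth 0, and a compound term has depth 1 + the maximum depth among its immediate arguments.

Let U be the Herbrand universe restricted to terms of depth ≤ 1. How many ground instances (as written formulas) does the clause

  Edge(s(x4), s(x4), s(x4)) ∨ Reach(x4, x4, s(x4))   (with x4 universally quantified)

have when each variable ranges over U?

Ground terms of depth ≤ 1:
  Let N_k = |{terms of depth ≤ k}|. Then N_0 = 5 and N_k = 5 + N_{k-1} for k ≥ 1 (one summand per function symbol, arity giving the exponent).
  N_0 = 5
  N_1 = 5 + 5 = 10
  Explicitly: m, r, p, n, q, s(m), s(r), s(p), s(n), s(q).
So there are 10 ground terms available for substitution.
There is 1 variable to instantiate (x4),  occurring in at least one literal, so different choices give different ground instances.
Number of ground instances = 10.

10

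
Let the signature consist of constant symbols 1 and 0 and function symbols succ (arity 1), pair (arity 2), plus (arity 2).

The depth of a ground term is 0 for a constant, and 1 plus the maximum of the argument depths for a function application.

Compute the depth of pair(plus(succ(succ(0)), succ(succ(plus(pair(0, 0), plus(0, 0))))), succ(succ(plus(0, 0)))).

6

depth(succ(0)) = 1 + depth(0) = 1 + 0 = 1
depth(succ(succ(0))) = 1 + depth(succ(0)) = 1 + 1 = 2
depth(pair(0, 0)) = 1 + max(0, 0) = 1
depth(plus(0, 0)) = 1 + max(0, 0) = 1
depth(plus(pair(0, 0), plus(0, 0))) = 1 + max(1, 1) = 2
depth(succ(plus(pair(0, 0), plus(0, 0)))) = 1 + depth(plus(pair(0, 0), plus(0, 0))) = 1 + 2 = 3
depth(succ(succ(plus(pair(0, 0), plus(0, 0))))) = 1 + depth(succ(plus(pair(0, 0), plus(0, 0)))) = 1 + 3 = 4
depth(plus(succ(succ(0)), succ(succ(plus(pair(0, 0), plus(0, 0)))))) = 1 + max(2, 4) = 5
depth(succ(plus(0, 0))) = 1 + depth(plus(0, 0)) = 1 + 1 = 2
depth(succ(succ(plus(0, 0)))) = 1 + depth(succ(plus(0, 0))) = 1 + 2 = 3
depth(pair(plus(succ(succ(0)), succ(succ(plus(pair(0, 0), plus(0, 0))))), succ(succ(plus(0, 0))))) = 1 + max(5, 3) = 6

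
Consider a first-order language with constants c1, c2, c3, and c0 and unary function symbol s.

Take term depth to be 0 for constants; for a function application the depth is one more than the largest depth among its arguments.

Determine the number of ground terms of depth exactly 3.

Let N_k = |{terms of depth ≤ k}|. Then N_0 = 4 and N_k = 4 + N_{k-1} for k ≥ 1 (one summand per function symbol, arity giving the exponent).
N_0 = 4
N_1 = 4 + 4 = 8
N_2 = 4 + 8 = 12
N_3 = 4 + 12 = 16
Terms of depth exactly 3: N_3 − N_2 = 16 − 12 = 4.

4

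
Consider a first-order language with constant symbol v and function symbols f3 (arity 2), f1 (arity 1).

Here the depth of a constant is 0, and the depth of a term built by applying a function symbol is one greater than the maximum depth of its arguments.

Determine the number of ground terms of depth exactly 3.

170

Write N_k for the number of ground terms of depth ≤ k. A term of depth ≤ k is either a constant or a function symbol applied to arguments of depth ≤ k−1, so N_k = 1 + N_{k-1}^2 + N_{k-1}.
N_0 = 1
N_1 = 1 + 1^2 + 1 = 3
N_2 = 1 + 3^2 + 3 = 13
N_3 = 1 + 13^2 + 13 = 183
Terms of depth exactly 3: N_3 − N_2 = 183 − 13 = 170.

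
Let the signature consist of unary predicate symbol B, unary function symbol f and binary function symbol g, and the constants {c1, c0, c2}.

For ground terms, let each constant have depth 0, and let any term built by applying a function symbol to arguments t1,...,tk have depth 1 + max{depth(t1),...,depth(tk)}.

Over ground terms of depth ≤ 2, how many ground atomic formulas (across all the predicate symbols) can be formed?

First count ground terms of depth ≤ 2.
If N_k denotes the number of depth-≤k ground terms, the 3 constants give N_0 = 3, and each function symbol of arity r contributes N_{k-1}^r new terms at level k: N_k = 3 + N_{k-1} + N_{k-1}^2.
N_0 = 3
N_1 = 3 + 3 + 3^2 = 15
N_2 = 3 + 15 + 15^2 = 243
So |H| = 243.
Each predicate of arity r yields |H|^r ground atoms (one per choice of an r-tuple from H):
  B: 243
Total ground atoms: 243.

243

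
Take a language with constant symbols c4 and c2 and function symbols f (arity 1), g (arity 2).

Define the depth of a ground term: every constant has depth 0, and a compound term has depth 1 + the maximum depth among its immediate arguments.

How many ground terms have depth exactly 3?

5478

Let N_k count ground terms of depth at most k. Each non-constant term of depth ≤ k is some function symbol applied to depth-≤(k−1) arguments, giving N_k = 2 + N_{k-1} + N_{k-1}^2.
N_0 = 2
N_1 = 2 + 2 + 2^2 = 8
N_2 = 2 + 8 + 8^2 = 74
N_3 = 2 + 74 + 74^2 = 5552
Terms of depth exactly 3: N_3 − N_2 = 5552 − 74 = 5478.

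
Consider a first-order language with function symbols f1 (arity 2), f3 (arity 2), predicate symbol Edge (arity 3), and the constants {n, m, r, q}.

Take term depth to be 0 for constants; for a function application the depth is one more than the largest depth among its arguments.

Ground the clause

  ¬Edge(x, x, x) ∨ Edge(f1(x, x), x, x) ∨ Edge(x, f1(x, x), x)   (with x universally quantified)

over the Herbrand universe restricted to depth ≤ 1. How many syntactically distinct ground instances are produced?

36

Ground terms of depth ≤ 1:
  Let N_k count ground terms of depth at most k. Each non-constant term of depth ≤ k is some function symbol applied to depth-≤(k−1) arguments, giving N_k = 4 + N_{k-1}^2 + N_{k-1}^2.
  N_0 = 4
  N_1 = 4 + 4^2 + 4^2 = 36
So there are 36 ground terms available for substitution.
The variable x ranges independently over the available ground terms, and distinct assignments produce distinct instances.
Number of ground instances = 36.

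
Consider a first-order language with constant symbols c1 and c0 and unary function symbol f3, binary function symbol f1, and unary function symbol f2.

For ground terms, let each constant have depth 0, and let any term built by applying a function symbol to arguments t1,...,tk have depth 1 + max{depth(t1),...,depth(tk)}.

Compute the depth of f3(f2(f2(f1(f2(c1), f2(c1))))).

depth(f2(c1)) = 1 + depth(c1) = 1 + 0 = 1
depth(f1(f2(c1), f2(c1))) = 1 + max(1, 1) = 2
depth(f2(f1(f2(c1), f2(c1)))) = 1 + depth(f1(f2(c1), f2(c1))) = 1 + 2 = 3
depth(f2(f2(f1(f2(c1), f2(c1))))) = 1 + depth(f2(f1(f2(c1), f2(c1)))) = 1 + 3 = 4
depth(f3(f2(f2(f1(f2(c1), f2(c1)))))) = 1 + depth(f2(f2(f1(f2(c1), f2(c1))))) = 1 + 4 = 5

5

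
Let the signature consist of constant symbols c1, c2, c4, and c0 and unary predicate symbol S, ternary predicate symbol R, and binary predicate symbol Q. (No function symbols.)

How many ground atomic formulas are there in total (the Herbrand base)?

84

With no function symbols, the Herbrand universe is just the 4 constants.
Ground atoms per predicate: S: 4, R: 4^3 = 64, Q: 4^2 = 16.
Herbrand base size = 4 + 64 + 16 = 84.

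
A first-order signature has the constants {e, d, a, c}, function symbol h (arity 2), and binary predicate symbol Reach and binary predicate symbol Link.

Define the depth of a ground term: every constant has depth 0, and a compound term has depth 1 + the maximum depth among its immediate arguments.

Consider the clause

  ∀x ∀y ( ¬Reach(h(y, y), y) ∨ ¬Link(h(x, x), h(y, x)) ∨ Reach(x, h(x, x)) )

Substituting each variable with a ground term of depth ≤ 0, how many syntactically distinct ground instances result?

16

Ground terms of depth ≤ 0:
  Let N_k count ground terms of depth at most k. Each non-constant term of depth ≤ k is some function symbol applied to depth-≤(k−1) arguments, giving N_k = 4 + N_{k-1}^2.
  N_0 = 4
  Explicitly: e, d, a, c.
So there are 4 ground terms available for substitution.
Each of x, y ranges independently over the available ground terms, and distinct assignments produce distinct instances.
Number of ground instances = 4^2 = 16.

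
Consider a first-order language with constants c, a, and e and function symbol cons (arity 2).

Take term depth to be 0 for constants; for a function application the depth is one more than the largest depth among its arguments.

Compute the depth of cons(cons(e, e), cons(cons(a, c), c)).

3

depth(cons(e, e)) = 1 + max(0, 0) = 1
depth(cons(a, c)) = 1 + max(0, 0) = 1
depth(cons(cons(a, c), c)) = 1 + max(1, 0) = 2
depth(cons(cons(e, e), cons(cons(a, c), c))) = 1 + max(1, 2) = 3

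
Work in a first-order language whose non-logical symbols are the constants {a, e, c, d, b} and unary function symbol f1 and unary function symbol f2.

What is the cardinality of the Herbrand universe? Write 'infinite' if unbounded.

infinite

The signature has at least one function symbol (f1, arity 1) and at least one constant (a).
Iterating f1 gives infinitely many distinct ground terms: a, f1(a), f1(f1(a)), ...
So the Herbrand universe is infinite.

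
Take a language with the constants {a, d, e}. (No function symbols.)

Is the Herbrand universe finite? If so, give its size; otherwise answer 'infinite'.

3

There are no function symbols, so every ground term is one of the 3 constants.
The Herbrand universe is {a, d, e}, which is finite with 3 elements.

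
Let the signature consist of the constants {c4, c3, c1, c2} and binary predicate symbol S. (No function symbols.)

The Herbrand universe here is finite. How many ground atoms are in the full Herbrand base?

16

With no function symbols, the Herbrand universe is just the 4 constants.
Ground atoms per predicate: S: 4^2 = 16.
Herbrand base size = 16 = 16.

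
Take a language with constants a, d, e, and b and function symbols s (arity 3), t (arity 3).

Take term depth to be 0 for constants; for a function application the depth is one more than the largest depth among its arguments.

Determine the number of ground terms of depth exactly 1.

128

Let N_k count ground terms of depth at most k. Each non-constant term of depth ≤ k is some function symbol applied to depth-≤(k−1) arguments, giving N_k = 4 + N_{k-1}^3 + N_{k-1}^3.
N_0 = 4
N_1 = 4 + 4^3 + 4^3 = 132
Terms of depth exactly 1: N_1 − N_0 = 132 − 4 = 128.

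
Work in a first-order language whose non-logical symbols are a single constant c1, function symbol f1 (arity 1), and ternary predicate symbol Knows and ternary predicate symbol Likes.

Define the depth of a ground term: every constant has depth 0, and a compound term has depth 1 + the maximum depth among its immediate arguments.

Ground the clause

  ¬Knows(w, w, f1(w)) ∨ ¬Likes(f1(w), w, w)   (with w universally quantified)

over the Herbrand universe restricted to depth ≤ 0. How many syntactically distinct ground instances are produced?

Ground terms of depth ≤ 0:
  Let N_k count ground terms of depth at most k. Each non-constant term of depth ≤ k is some function symbol applied to depth-≤(k−1) arguments, giving N_k = 1 + N_{k-1}.
  N_0 = 1
  Explicitly: c1.
So there is exactly 1 ground term available for substitution.
There is 1 variable to instantiate (w),  occurring in at least one literal, so different choices give different ground instances.
Number of ground instances = 1.

1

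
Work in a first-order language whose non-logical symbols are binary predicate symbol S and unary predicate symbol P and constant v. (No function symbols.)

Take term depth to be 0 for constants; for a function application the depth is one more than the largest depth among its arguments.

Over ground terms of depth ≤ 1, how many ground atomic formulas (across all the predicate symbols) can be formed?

First count ground terms of depth ≤ 1.
With no function symbols every ground term is a constant, so there is exactly 1 ground term at every depth bound.
N_0 = 1
N_1 = 1
So |H| = 1.
A ground atom is a predicate applied to a tuple of terms from H, so the count is the sum over predicates of |H|^arity:
  S: 1^2 = 1;  P: 1
Total ground atoms: 1 + 1 = 2.

2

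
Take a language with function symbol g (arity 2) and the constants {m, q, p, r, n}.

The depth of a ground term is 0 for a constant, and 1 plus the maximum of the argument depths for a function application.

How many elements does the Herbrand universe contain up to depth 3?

819030

Let N_k count ground terms of depth at most k. Each non-constant term of depth ≤ k is some function symbol applied to depth-≤(k−1) arguments, giving N_k = 5 + N_{k-1}^2.
N_0 = 5
N_1 = 5 + 5^2 = 30
N_2 = 5 + 30^2 = 905
N_3 = 5 + 905^2 = 819030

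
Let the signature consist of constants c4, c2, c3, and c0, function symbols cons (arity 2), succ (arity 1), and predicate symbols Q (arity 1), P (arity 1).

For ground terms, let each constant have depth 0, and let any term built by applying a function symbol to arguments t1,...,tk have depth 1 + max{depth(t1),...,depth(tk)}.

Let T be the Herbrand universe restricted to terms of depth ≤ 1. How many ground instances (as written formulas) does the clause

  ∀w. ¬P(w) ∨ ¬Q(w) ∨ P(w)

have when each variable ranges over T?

Ground terms of depth ≤ 1:
  Count level by level. With function symbols cons/2, succ/1, the terms of depth ≤ k are the 4 constants together with each function applied to depth-≤(k−1) tuples, so N_k = 4 + N_{k-1}^2 + N_{k-1}.
  N_0 = 4
  N_1 = 4 + 4^2 + 4 = 24
So there are 24 ground terms available for substitution.
There is 1 variable to instantiate (w),  occurring in at least one literal, so different choices give different ground instances.
Number of ground instances = 24.

24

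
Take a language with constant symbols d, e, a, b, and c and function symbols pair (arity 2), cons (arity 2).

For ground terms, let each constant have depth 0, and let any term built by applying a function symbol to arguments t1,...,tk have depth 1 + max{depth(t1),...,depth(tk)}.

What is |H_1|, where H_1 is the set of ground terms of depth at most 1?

Count level by level. With function symbols pair/2, cons/2, the terms of depth ≤ k are the 5 constants together with each function applied to depth-≤(k−1) tuples, so N_k = 5 + N_{k-1}^2 + N_{k-1}^2.
N_0 = 5
N_1 = 5 + 5^2 + 5^2 = 55

55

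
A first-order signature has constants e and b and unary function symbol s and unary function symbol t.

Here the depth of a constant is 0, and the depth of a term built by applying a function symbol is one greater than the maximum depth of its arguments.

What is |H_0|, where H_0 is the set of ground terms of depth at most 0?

2

Write N_k for the number of ground terms of depth ≤ k. A term of depth ≤ k is either a constant or a function symbol applied to arguments of depth ≤ k−1, so N_k = 2 + N_{k-1} + N_{k-1}.
N_0 = 2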